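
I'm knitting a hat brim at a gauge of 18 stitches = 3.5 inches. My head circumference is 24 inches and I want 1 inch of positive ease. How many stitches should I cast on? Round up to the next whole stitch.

Finished = 24 + 1 = 25 in.
18 / 3.5 = 5.143 sts per inch.
25.00 × 5.143 = 128.57 sts.
→ 129 sts.

Cast on 129 stitches.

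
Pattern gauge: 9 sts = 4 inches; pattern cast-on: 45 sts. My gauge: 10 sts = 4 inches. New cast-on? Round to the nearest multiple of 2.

50 stitches.

Scale factor = 10 / 9 = 1.111.
45 × 10 / 9 = 50.00 sts.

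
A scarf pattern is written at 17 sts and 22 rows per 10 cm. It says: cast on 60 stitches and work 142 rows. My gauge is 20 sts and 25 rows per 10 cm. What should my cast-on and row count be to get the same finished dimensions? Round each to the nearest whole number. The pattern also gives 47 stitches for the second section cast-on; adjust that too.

Cast on 71 stitches; work 161 rows; second section cast-on 55 stitches.

Stitches: 60 × 20/17 = 70.59 → 71.
Rows: 142 × 25/22 = 161.36 → 161.
second section cast-on: 47 × 20/17 = 55.29 → 55.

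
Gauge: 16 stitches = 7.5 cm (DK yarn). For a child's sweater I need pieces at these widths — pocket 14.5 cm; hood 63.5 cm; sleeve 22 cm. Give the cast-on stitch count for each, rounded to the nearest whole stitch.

pocket 31; hood 135; sleeve 47.

Rate = 16/7.5 = 2.133 sts per cm.
pocket: 14.5 × 2.133 = 30.93 → 31.
hood: 63.5 × 2.133 = 135.47 → 135.
sleeve: 22 × 2.133 = 46.93 → 47.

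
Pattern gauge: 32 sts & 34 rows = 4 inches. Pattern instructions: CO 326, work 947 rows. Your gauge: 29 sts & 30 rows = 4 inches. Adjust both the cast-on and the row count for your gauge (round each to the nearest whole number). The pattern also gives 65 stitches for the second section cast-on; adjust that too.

Stitches: 326 × 29/32 = 295.44 → 295.
Rows: 947 × 30/34 = 835.59 → 836.
second section cast-on: 65 × 29/32 = 58.91 → 59.

Cast on 295 stitches; work 836 rows; second section cast-on 59 stitches.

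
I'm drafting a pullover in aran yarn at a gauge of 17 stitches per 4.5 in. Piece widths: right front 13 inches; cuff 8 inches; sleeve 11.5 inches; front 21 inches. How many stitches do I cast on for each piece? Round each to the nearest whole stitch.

Rate = 17/4.5 = 3.778 sts per in.
right front: 13 × 3.778 = 49.11 → 49.
cuff: 8 × 3.778 = 30.22 → 30.
sleeve: 11.5 × 3.778 = 43.44 → 43.
front: 21 × 3.778 = 79.33 → 79.

right front 49; cuff 30; sleeve 43; front 79.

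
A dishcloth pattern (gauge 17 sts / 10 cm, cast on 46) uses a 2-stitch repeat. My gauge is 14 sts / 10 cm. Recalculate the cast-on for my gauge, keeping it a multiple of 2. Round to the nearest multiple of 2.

46 × 14 / 17 = 37.88.
Nearest multiple of 2: 38.

CO 38 sts.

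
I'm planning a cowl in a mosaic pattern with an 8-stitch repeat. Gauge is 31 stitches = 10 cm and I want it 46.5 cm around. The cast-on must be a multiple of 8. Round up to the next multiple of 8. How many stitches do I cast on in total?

Cast on 152 stitches.

31 / 10 = 3.1 sts per cm.
46.5 × 3.1 = 144.15 sts.
Next multiple of 8: 152.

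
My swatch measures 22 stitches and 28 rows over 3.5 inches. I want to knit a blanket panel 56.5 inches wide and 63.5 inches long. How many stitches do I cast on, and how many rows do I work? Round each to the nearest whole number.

Cast on 355 stitches and work 508 rows.

Stitch gauge = 22/3.5 = 6.286 sts/in; 56.5 × 6.286 = 355.14 → 355 sts.
Row gauge = 28/3.5 = 8 rows/in; 63.5 × 8 = 508.00 → 508 rows.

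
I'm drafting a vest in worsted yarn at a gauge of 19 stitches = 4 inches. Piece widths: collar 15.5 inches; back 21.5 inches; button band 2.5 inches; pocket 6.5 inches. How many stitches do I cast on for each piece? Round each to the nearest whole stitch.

collar 74; back 102; button band 12; pocket 31.

Rate = 19/4 = 4.75 sts per in.
collar: 15.5 × 4.75 = 73.62 → 74.
back: 21.5 × 4.75 = 102.12 → 102.
button band: 2.5 × 4.75 = 11.88 → 12.
pocket: 6.5 × 4.75 = 30.88 → 31.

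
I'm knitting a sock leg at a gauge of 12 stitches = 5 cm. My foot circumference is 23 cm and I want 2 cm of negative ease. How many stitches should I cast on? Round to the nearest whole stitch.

50 stitches.

Finished = 23 − 2 = 21 cm.
12 / 5 = 2.4 sts per cm.
21.00 × 2.4 = 50.40 sts.
→ 50 sts.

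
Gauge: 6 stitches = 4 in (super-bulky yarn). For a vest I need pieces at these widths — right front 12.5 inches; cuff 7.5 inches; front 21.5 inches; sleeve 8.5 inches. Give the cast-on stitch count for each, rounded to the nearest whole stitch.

right front 19; cuff 11; front 32; sleeve 13.

Rate = 6/4 = 1.5 sts per in.
right front: 12.5 × 1.5 = 18.75 → 19.
cuff: 7.5 × 1.5 = 11.25 → 11.
front: 21.5 × 1.5 = 32.25 → 32.
sleeve: 8.5 × 1.5 = 12.75 → 13.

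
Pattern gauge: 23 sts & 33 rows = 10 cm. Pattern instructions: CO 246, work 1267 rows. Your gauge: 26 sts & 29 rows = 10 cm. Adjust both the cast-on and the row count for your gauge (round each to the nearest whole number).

Cast on 278 stitches; work 1113 rows.

Stitches: 246 × 26/23 = 278.09 → 278.
Rows: 1267 × 29/33 = 1113.42 → 1113.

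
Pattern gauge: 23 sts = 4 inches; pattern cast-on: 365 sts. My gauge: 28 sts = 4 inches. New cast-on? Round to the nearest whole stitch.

Cast on 444 stitches.

Scale factor = 28 / 23 = 1.217.
365 × 28 / 23 = 444.35 sts.
→ 444 sts.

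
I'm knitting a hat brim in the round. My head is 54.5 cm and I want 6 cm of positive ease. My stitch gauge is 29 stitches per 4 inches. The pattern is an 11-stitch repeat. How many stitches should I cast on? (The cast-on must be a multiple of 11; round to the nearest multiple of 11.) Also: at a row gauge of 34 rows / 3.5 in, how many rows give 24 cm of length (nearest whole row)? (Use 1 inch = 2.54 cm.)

Cast on 176 stitches; work 92 rows.

Finished = 54.5 + 6 = 60.5 cm.
60.5 cm × 1/2.54 = 23.82 inches.
29/4 = 7.25 sts per in; 23.82 × 7.25 = 172.69 sts.
Nearest multiple of 11 → 176.
24 cm = 9.45 inches; × 9.714 = 91.79 → 92 rows.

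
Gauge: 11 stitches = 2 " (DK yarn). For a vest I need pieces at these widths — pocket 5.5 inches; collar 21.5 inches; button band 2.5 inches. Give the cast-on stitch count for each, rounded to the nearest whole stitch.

pocket 30; collar 118; button band 14.

Rate = 11/2 = 5.5 sts per in.
pocket: 5.5 × 5.5 = 30.25 → 30.
collar: 21.5 × 5.5 = 118.25 → 118.
button band: 2.5 × 5.5 = 13.75 → 14.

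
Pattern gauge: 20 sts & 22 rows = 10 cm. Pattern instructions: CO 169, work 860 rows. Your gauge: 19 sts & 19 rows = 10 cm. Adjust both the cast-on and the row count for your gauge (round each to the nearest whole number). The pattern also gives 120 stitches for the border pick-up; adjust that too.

Stitches: 169 × 19/20 = 160.55 → 161.
Rows: 860 × 19/22 = 742.73 → 743.
border pick-up: 120 × 19/20 = 114.00 → 114.

Cast on 161 stitches; work 743 rows; border pick-up 114 stitches.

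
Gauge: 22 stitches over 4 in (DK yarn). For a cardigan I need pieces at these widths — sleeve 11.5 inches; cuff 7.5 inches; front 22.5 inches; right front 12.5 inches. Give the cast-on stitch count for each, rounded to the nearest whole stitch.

sleeve 63; cuff 41; front 124; right front 69.

Rate = 22/4 = 5.5 sts per in.
sleeve: 11.5 × 5.5 = 63.25 → 63.
cuff: 7.5 × 5.5 = 41.25 → 41.
front: 22.5 × 5.5 = 123.75 → 124.
right front: 12.5 × 5.5 = 68.75 → 69.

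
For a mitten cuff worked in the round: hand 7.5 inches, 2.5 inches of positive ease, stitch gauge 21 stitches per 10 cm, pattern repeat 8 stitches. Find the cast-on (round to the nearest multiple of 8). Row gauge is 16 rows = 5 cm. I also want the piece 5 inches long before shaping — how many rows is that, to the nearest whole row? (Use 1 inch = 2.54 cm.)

Finished = 7.5 + 2.5 = 10 inches.
10 inches × 2.54 = 25.40 cm.
21/10 = 2.1 sts per cm; 25.40 × 2.1 = 53.34 sts.
Nearest multiple of 8 → 56.
5 inches = 12.70 cm; × 3.2 = 40.64 → 41 rows.

Cast on 56 stitches; work 41 rows.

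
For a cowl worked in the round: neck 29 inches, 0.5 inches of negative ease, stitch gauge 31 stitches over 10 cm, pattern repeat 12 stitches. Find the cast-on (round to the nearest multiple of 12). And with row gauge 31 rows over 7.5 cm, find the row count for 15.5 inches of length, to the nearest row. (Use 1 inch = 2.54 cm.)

Finished = 29 − 0.5 = 28.5 inches.
28.5 inches × 2.54 = 72.39 cm.
31/10 = 3.1 sts per cm; 72.39 × 3.1 = 224.41 sts.
Nearest multiple of 12 → 228.
15.5 inches = 39.37 cm; × 4.133 = 162.73 → 163 rows.

Cast on 228 stitches; work 163 rows.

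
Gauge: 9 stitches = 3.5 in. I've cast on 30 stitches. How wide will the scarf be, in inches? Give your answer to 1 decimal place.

11.7 inches.

9 stitches / 3.5 inch = 2.571 stitches per inch.
30 / 2.571 = 11.67 inches.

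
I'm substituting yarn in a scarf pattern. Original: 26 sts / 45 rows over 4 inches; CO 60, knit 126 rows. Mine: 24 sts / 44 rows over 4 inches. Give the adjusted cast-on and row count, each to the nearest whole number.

Cast on 55 stitches; work 123 rows.

Stitches: 60 × 24/26 = 55.38 → 55.
Rows: 126 × 44/45 = 123.20 → 123.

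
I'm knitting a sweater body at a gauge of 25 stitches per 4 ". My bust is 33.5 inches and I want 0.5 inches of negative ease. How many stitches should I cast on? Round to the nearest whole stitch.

Finished = 33.5 − 0.5 = 33 in.
25 / 4 = 6.25 sts per inch.
33.00 × 6.25 = 206.25 sts.
→ 206 sts.

Cast on 206 stitches.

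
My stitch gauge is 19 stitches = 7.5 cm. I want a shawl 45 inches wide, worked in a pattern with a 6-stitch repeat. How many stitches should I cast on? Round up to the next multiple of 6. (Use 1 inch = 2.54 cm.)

45 in = 45 × 2.54 = 114.30 cm.
19 / 7.5 = 2.533 sts/cm.
114.30 × 2.533 = 289.56 sts.
→ 294.

Cast on 294 stitches.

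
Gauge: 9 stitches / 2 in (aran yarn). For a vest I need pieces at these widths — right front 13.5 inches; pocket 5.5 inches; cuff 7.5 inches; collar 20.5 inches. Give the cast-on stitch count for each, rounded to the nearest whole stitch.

right front 61; pocket 25; cuff 34; collar 92.

Rate = 9/2 = 4.5 sts per in.
right front: 13.5 × 4.5 = 60.75 → 61.
pocket: 5.5 × 4.5 = 24.75 → 25.
cuff: 7.5 × 4.5 = 33.75 → 34.
collar: 20.5 × 4.5 = 92.25 → 92.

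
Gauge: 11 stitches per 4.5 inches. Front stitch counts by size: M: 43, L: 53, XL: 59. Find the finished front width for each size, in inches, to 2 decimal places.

11/4.5 = 2.444 sts per in.
M: 43 / 2.444 = 17.591 → 17.59 in.
L: 53 / 2.444 = 21.682 → 21.68 in.
XL: 59 / 2.444 = 24.136 → 24.14 in.

M 17.59 inches; L 21.68 inches; XL 24.14 inches.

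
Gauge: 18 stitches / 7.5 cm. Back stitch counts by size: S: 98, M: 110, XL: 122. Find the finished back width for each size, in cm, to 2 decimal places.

18/7.5 = 2.4 sts per cm.
S: 98 / 2.4 = 40.833 → 40.83 cm.
M: 110 / 2.4 = 45.833 → 45.83 cm.
XL: 122 / 2.4 = 50.833 → 50.83 cm.

S 40.83 cm; M 45.83 cm; XL 50.83 cm.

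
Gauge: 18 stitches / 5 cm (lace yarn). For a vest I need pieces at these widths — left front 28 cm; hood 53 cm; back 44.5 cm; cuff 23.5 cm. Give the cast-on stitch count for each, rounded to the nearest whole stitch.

left front 101; hood 191; back 160; cuff 85.

Rate = 18/5 = 3.6 sts per cm.
left front: 28 × 3.6 = 100.80 → 101.
hood: 53 × 3.6 = 190.80 → 191.
back: 44.5 × 3.6 = 160.20 → 160.
cuff: 23.5 × 3.6 = 84.60 → 85.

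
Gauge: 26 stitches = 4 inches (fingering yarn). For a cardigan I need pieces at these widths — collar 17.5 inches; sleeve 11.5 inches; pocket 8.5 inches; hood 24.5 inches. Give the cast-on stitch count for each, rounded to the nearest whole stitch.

collar 114; sleeve 75; pocket 55; hood 159.

Rate = 26/4 = 6.5 sts per in.
collar: 17.5 × 6.5 = 113.75 → 114.
sleeve: 11.5 × 6.5 = 74.75 → 75.
pocket: 8.5 × 6.5 = 55.25 → 55.
hood: 24.5 × 6.5 = 159.25 → 159.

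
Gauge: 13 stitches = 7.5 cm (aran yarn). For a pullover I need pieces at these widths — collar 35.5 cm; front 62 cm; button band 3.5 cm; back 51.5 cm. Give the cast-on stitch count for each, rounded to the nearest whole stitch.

Rate = 13/7.5 = 1.733 sts per cm.
collar: 35.5 × 1.733 = 61.53 → 62.
front: 62 × 1.733 = 107.47 → 107.
button band: 3.5 × 1.733 = 6.07 → 6.
back: 51.5 × 1.733 = 89.27 → 89.

collar 62; front 107; button band 6; back 89.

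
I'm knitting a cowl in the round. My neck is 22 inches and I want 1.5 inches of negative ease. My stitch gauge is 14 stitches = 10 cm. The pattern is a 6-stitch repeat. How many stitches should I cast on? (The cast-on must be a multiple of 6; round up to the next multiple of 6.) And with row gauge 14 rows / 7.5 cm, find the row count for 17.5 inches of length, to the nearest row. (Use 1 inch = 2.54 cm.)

Finished = 22 − 1.5 = 20.5 inches.
20.5 inches × 2.54 = 52.07 cm.
14/10 = 1.4 sts per cm; 52.07 × 1.4 = 72.90 sts.
Next multiple of 6 → 78.
17.5 inches = 44.45 cm; × 1.867 = 82.97 → 83 rows.

Cast on 78 stitches; work 83 rows.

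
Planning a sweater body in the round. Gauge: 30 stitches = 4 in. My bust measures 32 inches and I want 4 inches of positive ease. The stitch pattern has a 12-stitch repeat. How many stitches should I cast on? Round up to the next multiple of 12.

CO 276 sts.

Finished = 32 + 4 = 36 inches.
30 / 4 = 7.5 sts/in.
36 × 7.5 = 270.00 sts.
Next multiple of 12: 276.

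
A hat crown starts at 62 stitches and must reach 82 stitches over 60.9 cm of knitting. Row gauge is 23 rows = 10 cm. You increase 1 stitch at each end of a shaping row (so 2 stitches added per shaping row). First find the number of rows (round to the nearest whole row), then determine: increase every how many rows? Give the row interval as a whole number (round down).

Increase every 14th row.

Rows = 60.9 × 2.3 = 140.1 → 140 rows.
Stitches to add: 20 → 10 shaping rows (at 2 st each).
140 / 10 = 14.00 → every 14 rows.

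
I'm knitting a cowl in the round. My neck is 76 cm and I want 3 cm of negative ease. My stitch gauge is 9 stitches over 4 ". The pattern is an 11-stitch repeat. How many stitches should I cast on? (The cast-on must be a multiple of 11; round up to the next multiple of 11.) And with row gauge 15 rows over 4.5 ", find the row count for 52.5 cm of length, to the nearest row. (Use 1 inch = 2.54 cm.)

Finished = 76 − 3 = 73 cm.
73 cm × 1/2.54 = 28.74 inches.
9/4 = 2.25 sts per in; 28.74 × 2.25 = 64.67 sts.
Next multiple of 11 → 66.
52.5 cm = 20.67 inches; × 3.333 = 68.90 → 69 rows.

Cast on 66 stitches; work 69 rows.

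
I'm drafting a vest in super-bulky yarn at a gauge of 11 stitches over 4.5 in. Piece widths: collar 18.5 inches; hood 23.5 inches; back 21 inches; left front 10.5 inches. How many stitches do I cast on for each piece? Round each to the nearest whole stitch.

Rate = 11/4.5 = 2.444 sts per in.
collar: 18.5 × 2.444 = 45.22 → 45.
hood: 23.5 × 2.444 = 57.44 → 57.
back: 21 × 2.444 = 51.33 → 51.
left front: 10.5 × 2.444 = 25.67 → 26.

collar 45; hood 57; back 51; left front 26.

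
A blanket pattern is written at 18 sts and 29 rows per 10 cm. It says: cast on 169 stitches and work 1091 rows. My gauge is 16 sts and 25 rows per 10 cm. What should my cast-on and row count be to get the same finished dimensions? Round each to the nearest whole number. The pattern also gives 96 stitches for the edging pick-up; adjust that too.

Stitches: 169 × 16/18 = 150.22 → 150.
Rows: 1091 × 25/29 = 940.52 → 941.
edging pick-up: 96 × 16/18 = 85.33 → 85.

Cast on 150 stitches; work 941 rows; edging pick-up 85 stitches.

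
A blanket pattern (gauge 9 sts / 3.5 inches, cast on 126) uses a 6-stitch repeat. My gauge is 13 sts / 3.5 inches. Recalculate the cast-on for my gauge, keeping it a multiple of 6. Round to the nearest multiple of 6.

126 × 13 / 9 = 182.00.
Nearest multiple of 6: 180.

Cast on 180 stitches.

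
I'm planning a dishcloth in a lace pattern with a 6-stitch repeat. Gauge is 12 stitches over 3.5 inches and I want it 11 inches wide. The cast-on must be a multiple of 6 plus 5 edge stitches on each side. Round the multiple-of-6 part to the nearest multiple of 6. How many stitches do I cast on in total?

12 / 3.5 = 3.429 sts per inch.
11 × 3.429 = 37.71 sts.
Less 10 edge sts → 27.71 for the repeat.
Nearest multiple of 6: 30.
Add back 10 edge sts → 40.

40 stitches.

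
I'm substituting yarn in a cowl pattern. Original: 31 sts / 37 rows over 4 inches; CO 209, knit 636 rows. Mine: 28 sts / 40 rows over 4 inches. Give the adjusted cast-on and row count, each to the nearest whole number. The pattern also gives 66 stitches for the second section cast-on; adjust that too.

Cast on 189 stitches; work 688 rows; second section cast-on 60 stitches.

Stitches: 209 × 28/31 = 188.77 → 189.
Rows: 636 × 40/37 = 687.57 → 688.
second section cast-on: 66 × 28/31 = 59.61 → 60.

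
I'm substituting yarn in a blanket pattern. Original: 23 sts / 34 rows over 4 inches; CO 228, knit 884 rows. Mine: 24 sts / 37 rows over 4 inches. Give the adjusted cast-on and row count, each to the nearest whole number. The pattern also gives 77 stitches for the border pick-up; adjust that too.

Stitches: 228 × 24/23 = 237.91 → 238.
Rows: 884 × 37/34 = 962.00 → 962.
border pick-up: 77 × 24/23 = 80.35 → 80.

Cast on 238 stitches; work 962 rows; border pick-up 80 stitches.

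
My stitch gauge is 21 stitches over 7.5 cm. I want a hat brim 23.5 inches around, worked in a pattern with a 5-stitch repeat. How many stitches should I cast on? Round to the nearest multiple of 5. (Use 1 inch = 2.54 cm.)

Cast on 165 stitches.

23.5 in = 23.5 × 2.54 = 59.69 cm.
21 / 7.5 = 2.8 sts/cm.
59.69 × 2.8 = 167.13 sts.
→ 165.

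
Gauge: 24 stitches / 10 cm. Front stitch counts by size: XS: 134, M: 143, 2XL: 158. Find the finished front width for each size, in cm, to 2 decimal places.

24/10 = 2.4 sts per cm.
XS: 134 / 2.4 = 55.833 → 55.83 cm.
M: 143 / 2.4 = 59.583 → 59.58 cm.
2XL: 158 / 2.4 = 65.833 → 65.83 cm.

XS 55.83 cm; M 59.58 cm; 2XL 65.83 cm.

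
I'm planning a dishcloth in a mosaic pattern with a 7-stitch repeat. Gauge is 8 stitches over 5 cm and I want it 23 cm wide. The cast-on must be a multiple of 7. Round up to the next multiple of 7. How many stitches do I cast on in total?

CO 42 sts.

8 / 5 = 1.6 sts per cm.
23 × 1.6 = 36.80 sts.
Next multiple of 7: 42.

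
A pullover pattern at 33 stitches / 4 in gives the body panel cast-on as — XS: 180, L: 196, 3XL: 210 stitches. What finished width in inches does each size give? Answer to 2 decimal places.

33/4 = 8.25 sts per in.
XS: 180 / 8.25 = 21.818 → 21.82 in.
L: 196 / 8.25 = 23.758 → 23.76 in.
3XL: 210 / 8.25 = 25.455 → 25.45 in.

XS 21.82 inches; L 23.76 inches; 3XL 25.45 inches.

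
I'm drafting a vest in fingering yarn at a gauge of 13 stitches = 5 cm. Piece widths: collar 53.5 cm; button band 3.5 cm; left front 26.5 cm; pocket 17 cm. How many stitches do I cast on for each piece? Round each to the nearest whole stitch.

collar 139; button band 9; left front 69; pocket 44.

Rate = 13/5 = 2.6 sts per cm.
collar: 53.5 × 2.6 = 139.10 → 139.
button band: 3.5 × 2.6 = 9.10 → 9.
left front: 26.5 × 2.6 = 68.90 → 69.
pocket: 17 × 2.6 = 44.20 → 44.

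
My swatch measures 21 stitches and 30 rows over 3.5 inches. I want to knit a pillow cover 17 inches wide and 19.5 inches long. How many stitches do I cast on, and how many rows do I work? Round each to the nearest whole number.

Stitch gauge = 21/3.5 = 6 sts/in; 17 × 6 = 102.00 → 102 sts.
Row gauge = 30/3.5 = 8.571 rows/in; 19.5 × 8.571 = 167.14 → 167 rows.

Cast on 102 stitches and work 167 rows.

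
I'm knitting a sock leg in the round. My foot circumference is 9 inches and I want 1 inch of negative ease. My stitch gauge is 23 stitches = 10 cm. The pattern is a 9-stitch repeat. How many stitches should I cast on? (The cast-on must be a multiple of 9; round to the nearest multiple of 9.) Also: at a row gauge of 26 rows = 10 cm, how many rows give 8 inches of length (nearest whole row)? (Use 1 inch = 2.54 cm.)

Finished = 9 − 1 = 8 inches.
8 inches × 2.54 = 20.32 cm.
23/10 = 2.3 sts per cm; 20.32 × 2.3 = 46.74 sts.
Nearest multiple of 9 → 45.
8 inches = 20.32 cm; × 2.6 = 52.83 → 53 rows.

Cast on 45 stitches; work 53 rows.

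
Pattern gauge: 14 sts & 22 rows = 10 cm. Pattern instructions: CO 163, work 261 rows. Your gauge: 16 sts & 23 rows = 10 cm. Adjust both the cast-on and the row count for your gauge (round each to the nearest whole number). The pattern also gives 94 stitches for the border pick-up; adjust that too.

Cast on 186 stitches; work 273 rows; border pick-up 107 stitches.

Stitches: 163 × 16/14 = 186.29 → 186.
Rows: 261 × 23/22 = 272.86 → 273.
border pick-up: 94 × 16/14 = 107.43 → 107.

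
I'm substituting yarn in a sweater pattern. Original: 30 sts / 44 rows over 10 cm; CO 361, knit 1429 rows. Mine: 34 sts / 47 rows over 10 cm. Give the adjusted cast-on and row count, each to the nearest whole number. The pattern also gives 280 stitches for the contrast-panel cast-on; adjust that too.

Cast on 409 stitches; work 1526 rows; contrast-panel cast-on 317 stitches.

Stitches: 361 × 34/30 = 409.13 → 409.
Rows: 1429 × 47/44 = 1526.43 → 1526.
contrast-panel cast-on: 280 × 34/30 = 317.33 → 317.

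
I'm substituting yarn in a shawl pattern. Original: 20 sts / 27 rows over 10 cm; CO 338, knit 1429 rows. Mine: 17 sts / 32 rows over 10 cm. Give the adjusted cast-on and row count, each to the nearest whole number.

Cast on 287 stitches; work 1694 rows.

Stitches: 338 × 17/20 = 287.30 → 287.
Rows: 1429 × 32/27 = 1693.63 → 1694.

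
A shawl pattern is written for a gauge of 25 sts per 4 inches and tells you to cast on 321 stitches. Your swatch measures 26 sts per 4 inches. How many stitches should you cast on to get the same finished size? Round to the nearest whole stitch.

Scale factor = 26 / 25 = 1.040.
321 × 26 / 25 = 333.84 sts.
→ 334 sts.

CO 334 sts.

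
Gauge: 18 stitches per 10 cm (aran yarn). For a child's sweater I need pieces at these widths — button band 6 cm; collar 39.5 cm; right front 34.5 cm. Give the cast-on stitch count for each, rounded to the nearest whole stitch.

button band 11; collar 71; right front 62.

Rate = 18/10 = 1.8 sts per cm.
button band: 6 × 1.8 = 10.80 → 11.
collar: 39.5 × 1.8 = 71.10 → 71.
right front: 34.5 × 1.8 = 62.10 → 62.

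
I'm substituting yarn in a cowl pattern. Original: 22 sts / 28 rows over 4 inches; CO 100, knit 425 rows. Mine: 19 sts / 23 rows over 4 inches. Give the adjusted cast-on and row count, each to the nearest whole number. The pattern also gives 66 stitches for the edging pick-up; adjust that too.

Stitches: 100 × 19/22 = 86.36 → 86.
Rows: 425 × 23/28 = 349.11 → 349.
edging pick-up: 66 × 19/22 = 57.00 → 57.

Cast on 86 stitches; work 349 rows; edging pick-up 57 stitches.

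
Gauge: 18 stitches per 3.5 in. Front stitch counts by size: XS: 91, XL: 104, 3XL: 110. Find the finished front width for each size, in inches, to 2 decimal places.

18/3.5 = 5.143 sts per in.
XS: 91 / 5.143 = 17.694 → 17.69 in.
XL: 104 / 5.143 = 20.222 → 20.22 in.
3XL: 110 / 5.143 = 21.389 → 21.39 in.

XS 17.69 inches; XL 20.22 inches; 3XL 21.39 inches.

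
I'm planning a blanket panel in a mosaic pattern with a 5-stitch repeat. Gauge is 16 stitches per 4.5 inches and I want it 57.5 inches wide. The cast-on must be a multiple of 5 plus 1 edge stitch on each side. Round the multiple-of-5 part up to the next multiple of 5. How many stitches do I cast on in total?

16 / 4.5 = 3.556 sts per inch.
57.5 × 3.556 = 204.44 sts.
Less 2 edge sts → 202.44 for the repeat.
Next multiple of 5: 205.
Add back 2 edge sts → 207.

Cast on 207 stitches.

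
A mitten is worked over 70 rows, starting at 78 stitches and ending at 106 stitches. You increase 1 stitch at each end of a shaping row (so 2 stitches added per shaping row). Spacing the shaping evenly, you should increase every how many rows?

Increase every 5th row.

Stitches to add: |106 − 78| = 28.
Shaping rows needed: 28 / 2 = 14.
70 rows / 14 = every 5 rows.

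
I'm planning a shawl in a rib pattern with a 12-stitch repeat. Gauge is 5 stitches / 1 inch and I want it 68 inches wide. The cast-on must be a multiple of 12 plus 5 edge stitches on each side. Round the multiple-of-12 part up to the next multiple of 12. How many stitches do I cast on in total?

Cast on 346 stitches.

5 / 1 = 5 sts per inch.
68 × 5 = 340.00 sts.
Less 10 edge sts → 330.00 for the repeat.
Next multiple of 12: 336.
Add back 10 edge sts → 346.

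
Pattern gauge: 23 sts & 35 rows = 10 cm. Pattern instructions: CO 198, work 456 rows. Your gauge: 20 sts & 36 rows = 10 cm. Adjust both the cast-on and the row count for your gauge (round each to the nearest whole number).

Cast on 172 stitches; work 469 rows.

Stitches: 198 × 20/23 = 172.17 → 172.
Rows: 456 × 36/35 = 469.03 → 469.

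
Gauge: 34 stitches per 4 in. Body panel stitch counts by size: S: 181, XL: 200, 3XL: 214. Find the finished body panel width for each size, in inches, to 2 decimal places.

34/4 = 8.5 sts per in.
S: 181 / 8.5 = 21.294 → 21.29 in.
XL: 200 / 8.5 = 23.529 → 23.53 in.
3XL: 214 / 8.5 = 25.176 → 25.18 in.

S 21.29 inches; XL 23.53 inches; 3XL 25.18 inches.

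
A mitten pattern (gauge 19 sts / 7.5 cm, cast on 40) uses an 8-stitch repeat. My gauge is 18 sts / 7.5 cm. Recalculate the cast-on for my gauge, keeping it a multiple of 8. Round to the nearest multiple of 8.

40 × 18 / 19 = 37.89.
Nearest multiple of 8: 40.

Cast on 40 stitches.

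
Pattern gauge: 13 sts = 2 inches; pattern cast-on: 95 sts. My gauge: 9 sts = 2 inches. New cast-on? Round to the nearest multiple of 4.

Scale factor = 9 / 13 = 0.692.
95 × 9 / 13 = 65.77 sts.
→ 64 sts.

64 stitches.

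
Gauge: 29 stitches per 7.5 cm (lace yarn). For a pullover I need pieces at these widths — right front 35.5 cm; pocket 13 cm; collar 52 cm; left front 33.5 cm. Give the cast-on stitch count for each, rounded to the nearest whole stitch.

Rate = 29/7.5 = 3.867 sts per cm.
right front: 35.5 × 3.867 = 137.27 → 137.
pocket: 13 × 3.867 = 50.27 → 50.
collar: 52 × 3.867 = 201.07 → 201.
left front: 33.5 × 3.867 = 129.53 → 130.

right front 137; pocket 50; collar 201; left front 130.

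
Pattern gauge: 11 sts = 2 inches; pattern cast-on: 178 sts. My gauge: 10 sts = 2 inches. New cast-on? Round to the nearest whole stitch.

CO 162 sts.

Scale factor = 10 / 11 = 0.909.
178 × 10 / 11 = 161.82 sts.
→ 162 sts.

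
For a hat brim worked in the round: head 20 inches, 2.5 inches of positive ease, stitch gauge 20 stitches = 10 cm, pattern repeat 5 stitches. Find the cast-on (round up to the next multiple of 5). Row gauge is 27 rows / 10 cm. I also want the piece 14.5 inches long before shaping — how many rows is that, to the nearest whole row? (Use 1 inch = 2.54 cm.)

Cast on 115 stitches; work 99 rows.

Finished = 20 + 2.5 = 22.5 inches.
22.5 inches × 2.54 = 57.15 cm.
20/10 = 2 sts per cm; 57.15 × 2 = 114.30 sts.
Next multiple of 5 → 115.
14.5 inches = 36.83 cm; × 2.7 = 99.44 → 99 rows.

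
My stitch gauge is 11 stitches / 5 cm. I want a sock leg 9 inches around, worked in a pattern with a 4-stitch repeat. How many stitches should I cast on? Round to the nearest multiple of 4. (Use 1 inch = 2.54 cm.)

Cast on 52 stitches.

9 in = 9 × 2.54 = 22.86 cm.
11 / 5 = 2.2 sts/cm.
22.86 × 2.2 = 50.29 sts.
→ 52.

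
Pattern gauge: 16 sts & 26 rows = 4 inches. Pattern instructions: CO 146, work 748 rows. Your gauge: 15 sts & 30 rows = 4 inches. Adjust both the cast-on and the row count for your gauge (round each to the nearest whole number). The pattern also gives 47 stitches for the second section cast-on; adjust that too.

Cast on 137 stitches; work 863 rows; second section cast-on 44 stitches.

Stitches: 146 × 15/16 = 136.88 → 137.
Rows: 748 × 30/26 = 863.08 → 863.
second section cast-on: 47 × 15/16 = 44.06 → 44.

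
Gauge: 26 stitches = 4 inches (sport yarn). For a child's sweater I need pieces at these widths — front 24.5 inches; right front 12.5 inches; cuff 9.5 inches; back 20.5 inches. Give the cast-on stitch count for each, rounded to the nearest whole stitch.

Rate = 26/4 = 6.5 sts per in.
front: 24.5 × 6.5 = 159.25 → 159.
right front: 12.5 × 6.5 = 81.25 → 81.
cuff: 9.5 × 6.5 = 61.75 → 62.
back: 20.5 × 6.5 = 133.25 → 133.

front 159; right front 81; cuff 62; back 133.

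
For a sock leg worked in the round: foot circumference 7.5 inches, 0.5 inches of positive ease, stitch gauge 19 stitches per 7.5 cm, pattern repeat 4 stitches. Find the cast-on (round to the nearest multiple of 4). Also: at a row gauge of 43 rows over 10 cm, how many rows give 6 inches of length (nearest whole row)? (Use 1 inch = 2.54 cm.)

Cast on 52 stitches; work 66 rows.

Finished = 7.5 + 0.5 = 8 inches.
8 inches × 2.54 = 20.32 cm.
19/7.5 = 2.533 sts per cm; 20.32 × 2.533 = 51.48 sts.
Nearest multiple of 4 → 52.
6 inches = 15.24 cm; × 4.3 = 65.53 → 66 rows.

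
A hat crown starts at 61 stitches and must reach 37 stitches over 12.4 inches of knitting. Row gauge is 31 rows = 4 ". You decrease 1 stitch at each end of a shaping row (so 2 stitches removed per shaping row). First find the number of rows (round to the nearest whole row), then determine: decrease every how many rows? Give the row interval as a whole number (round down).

Decrease every 8th row.

Rows = 12.4 × 7.75 = 96.1 → 96 rows.
Stitches to remove: 24 → 12 shaping rows (at 2 st each).
96 / 12 = 8.00 → every 8 rows.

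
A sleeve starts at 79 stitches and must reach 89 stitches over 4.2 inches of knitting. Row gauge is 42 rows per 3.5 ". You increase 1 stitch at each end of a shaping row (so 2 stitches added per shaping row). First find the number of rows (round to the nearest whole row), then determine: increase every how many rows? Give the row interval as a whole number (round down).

Rows = 4.2 × 12 = 50.4 → 50 rows.
Stitches to add: 10 → 5 shaping rows (at 2 st each).
50 / 5 = 10.00 → every 10 rows.

Increase every 10th row.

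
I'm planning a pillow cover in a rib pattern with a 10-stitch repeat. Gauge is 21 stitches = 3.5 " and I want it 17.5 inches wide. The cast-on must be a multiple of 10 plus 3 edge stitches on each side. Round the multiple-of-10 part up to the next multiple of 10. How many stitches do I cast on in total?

CO 106 sts.

21 / 3.5 = 6 sts per inch.
17.5 × 6 = 105.00 sts.
Less 6 edge sts → 99.00 for the repeat.
Next multiple of 10: 100.
Add back 6 edge sts → 106.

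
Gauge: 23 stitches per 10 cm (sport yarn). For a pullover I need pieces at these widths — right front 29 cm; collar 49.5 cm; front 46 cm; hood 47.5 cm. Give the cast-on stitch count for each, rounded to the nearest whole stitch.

Rate = 23/10 = 2.3 sts per cm.
right front: 29 × 2.3 = 66.70 → 67.
collar: 49.5 × 2.3 = 113.85 → 114.
front: 46 × 2.3 = 105.80 → 106.
hood: 47.5 × 2.3 = 109.25 → 109.

right front 67; collar 114; front 106; hood 109.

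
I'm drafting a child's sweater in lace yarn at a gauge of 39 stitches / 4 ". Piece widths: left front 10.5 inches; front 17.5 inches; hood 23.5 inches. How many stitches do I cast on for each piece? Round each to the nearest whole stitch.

left front 102; front 171; hood 229.

Rate = 39/4 = 9.75 sts per in.
left front: 10.5 × 9.75 = 102.38 → 102.
front: 17.5 × 9.75 = 170.62 → 171.
hood: 23.5 × 9.75 = 229.12 → 229.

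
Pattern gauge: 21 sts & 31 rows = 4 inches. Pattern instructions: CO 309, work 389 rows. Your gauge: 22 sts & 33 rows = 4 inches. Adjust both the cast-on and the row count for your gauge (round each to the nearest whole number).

Cast on 324 stitches; work 414 rows.

Stitches: 309 × 22/21 = 323.71 → 324.
Rows: 389 × 33/31 = 414.10 → 414.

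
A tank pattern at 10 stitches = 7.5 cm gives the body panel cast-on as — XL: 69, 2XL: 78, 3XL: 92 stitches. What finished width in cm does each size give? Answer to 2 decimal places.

10/7.5 = 1.333 sts per cm.
XL: 69 / 1.333 = 51.750 → 51.75 cm.
2XL: 78 / 1.333 = 58.500 → 58.50 cm.
3XL: 92 / 1.333 = 69.000 → 69.00 cm.

XL 51.75 cm; 2XL 58.50 cm; 3XL 69.00 cm.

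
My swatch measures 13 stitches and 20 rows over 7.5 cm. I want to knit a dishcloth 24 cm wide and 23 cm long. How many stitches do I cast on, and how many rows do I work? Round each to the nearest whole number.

Cast on 42 stitches and work 61 rows.

Stitch gauge = 13/7.5 = 1.733 sts/cm; 24 × 1.733 = 41.60 → 42 sts.
Row gauge = 20/7.5 = 2.667 rows/cm; 23 × 2.667 = 61.33 → 61 rows.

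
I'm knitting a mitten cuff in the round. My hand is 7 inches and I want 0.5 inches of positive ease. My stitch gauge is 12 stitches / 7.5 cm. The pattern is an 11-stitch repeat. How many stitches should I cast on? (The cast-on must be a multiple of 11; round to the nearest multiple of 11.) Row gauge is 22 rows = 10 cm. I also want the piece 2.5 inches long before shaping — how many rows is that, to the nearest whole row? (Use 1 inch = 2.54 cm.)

Cast on 33 stitches; work 14 rows.

Finished = 7 + 0.5 = 7.5 inches.
7.5 inches × 2.54 = 19.05 cm.
12/7.5 = 1.6 sts per cm; 19.05 × 1.6 = 30.48 sts.
Nearest multiple of 11 → 33.
2.5 inches = 6.35 cm; × 2.2 = 13.97 → 14 rows.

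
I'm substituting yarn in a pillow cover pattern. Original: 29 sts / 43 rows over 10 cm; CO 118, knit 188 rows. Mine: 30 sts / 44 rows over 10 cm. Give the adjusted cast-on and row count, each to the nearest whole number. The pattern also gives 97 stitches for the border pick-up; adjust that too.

Cast on 122 stitches; work 192 rows; border pick-up 100 stitches.

Stitches: 118 × 30/29 = 122.07 → 122.
Rows: 188 × 44/43 = 192.37 → 192.
border pick-up: 97 × 30/29 = 100.34 → 100.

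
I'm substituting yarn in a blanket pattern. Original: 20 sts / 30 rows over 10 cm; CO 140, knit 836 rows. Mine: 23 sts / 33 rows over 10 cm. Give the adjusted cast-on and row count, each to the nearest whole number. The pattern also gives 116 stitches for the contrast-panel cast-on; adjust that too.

Stitches: 140 × 23/20 = 161.00 → 161.
Rows: 836 × 33/30 = 919.60 → 920.
contrast-panel cast-on: 116 × 23/20 = 133.40 → 133.

Cast on 161 stitches; work 920 rows; contrast-panel cast-on 133 stitches.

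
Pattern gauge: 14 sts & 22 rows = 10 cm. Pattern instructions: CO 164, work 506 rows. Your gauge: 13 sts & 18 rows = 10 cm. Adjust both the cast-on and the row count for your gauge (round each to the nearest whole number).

Cast on 152 stitches; work 414 rows.

Stitches: 164 × 13/14 = 152.29 → 152.
Rows: 506 × 18/22 = 414.00 → 414.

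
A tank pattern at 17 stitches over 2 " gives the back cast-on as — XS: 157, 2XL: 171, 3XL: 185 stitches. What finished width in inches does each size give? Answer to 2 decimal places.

17/2 = 8.5 sts per in.
XS: 157 / 8.5 = 18.471 → 18.47 in.
2XL: 171 / 8.5 = 20.118 → 20.12 in.
3XL: 185 / 8.5 = 21.765 → 21.76 in.

XS 18.47 inches; 2XL 20.12 inches; 3XL 21.76 inches.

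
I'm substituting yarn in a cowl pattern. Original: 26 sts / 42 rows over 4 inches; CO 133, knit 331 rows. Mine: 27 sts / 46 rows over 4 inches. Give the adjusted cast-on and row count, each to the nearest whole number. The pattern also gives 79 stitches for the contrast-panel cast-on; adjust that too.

Stitches: 133 × 27/26 = 138.12 → 138.
Rows: 331 × 46/42 = 362.52 → 363.
contrast-panel cast-on: 79 × 27/26 = 82.04 → 82.

Cast on 138 stitches; work 363 rows; contrast-panel cast-on 82 stitches.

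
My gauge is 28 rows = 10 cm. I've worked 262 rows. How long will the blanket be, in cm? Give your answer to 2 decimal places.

28 rows / 10 cm = 2.8 rows per cm.
262 / 2.8 = 93.571 cm.

93.57 cm.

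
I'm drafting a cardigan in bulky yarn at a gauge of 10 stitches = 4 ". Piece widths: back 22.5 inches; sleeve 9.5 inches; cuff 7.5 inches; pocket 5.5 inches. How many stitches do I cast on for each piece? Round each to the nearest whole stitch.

back 56; sleeve 24; cuff 19; pocket 14.

Rate = 10/4 = 2.5 sts per in.
back: 22.5 × 2.5 = 56.25 → 56.
sleeve: 9.5 × 2.5 = 23.75 → 24.
cuff: 7.5 × 2.5 = 18.75 → 19.
pocket: 5.5 × 2.5 = 13.75 → 14.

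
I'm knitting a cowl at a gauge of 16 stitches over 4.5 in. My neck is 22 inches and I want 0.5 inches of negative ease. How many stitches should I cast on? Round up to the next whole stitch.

CO 77 sts.

Finished = 22 − 0.5 = 21.5 in.
16 / 4.5 = 3.556 sts per inch.
21.50 × 3.556 = 76.44 sts.
→ 77 sts.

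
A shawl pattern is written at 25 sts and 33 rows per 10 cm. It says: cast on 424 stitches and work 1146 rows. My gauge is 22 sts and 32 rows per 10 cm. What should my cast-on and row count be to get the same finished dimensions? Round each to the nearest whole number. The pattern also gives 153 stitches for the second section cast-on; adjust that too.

Stitches: 424 × 22/25 = 373.12 → 373.
Rows: 1146 × 32/33 = 1111.27 → 1111.
second section cast-on: 153 × 22/25 = 134.64 → 135.

Cast on 373 stitches; work 1111 rows; second section cast-on 135 stitches.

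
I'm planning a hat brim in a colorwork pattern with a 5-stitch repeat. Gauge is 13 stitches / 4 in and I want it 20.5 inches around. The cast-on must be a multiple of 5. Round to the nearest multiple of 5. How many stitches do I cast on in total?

13 / 4 = 3.25 sts per inch.
20.5 × 3.25 = 66.62 sts.
Nearest multiple of 5: 65.

CO 65 sts.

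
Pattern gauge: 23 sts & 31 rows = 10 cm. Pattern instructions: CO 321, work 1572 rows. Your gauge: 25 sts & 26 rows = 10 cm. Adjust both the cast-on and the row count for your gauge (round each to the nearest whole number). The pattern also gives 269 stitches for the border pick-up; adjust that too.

Stitches: 321 × 25/23 = 348.91 → 349.
Rows: 1572 × 26/31 = 1318.45 → 1318.
border pick-up: 269 × 25/23 = 292.39 → 292.

Cast on 349 stitches; work 1318 rows; border pick-up 292 stitches.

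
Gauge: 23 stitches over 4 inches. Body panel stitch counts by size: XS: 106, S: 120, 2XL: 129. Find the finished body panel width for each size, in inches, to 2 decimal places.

XS 18.43 inches; S 20.87 inches; 2XL 22.43 inches.

23/4 = 5.75 sts per in.
XS: 106 / 5.75 = 18.435 → 18.43 in.
S: 120 / 5.75 = 20.870 → 20.87 in.
2XL: 129 / 5.75 = 22.435 → 22.43 in.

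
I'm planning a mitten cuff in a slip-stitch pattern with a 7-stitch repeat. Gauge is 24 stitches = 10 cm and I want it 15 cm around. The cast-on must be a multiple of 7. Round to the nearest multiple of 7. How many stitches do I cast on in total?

35 stitches.

24 / 10 = 2.4 sts per cm.
15 × 2.4 = 36.00 sts.
Nearest multiple of 7: 35.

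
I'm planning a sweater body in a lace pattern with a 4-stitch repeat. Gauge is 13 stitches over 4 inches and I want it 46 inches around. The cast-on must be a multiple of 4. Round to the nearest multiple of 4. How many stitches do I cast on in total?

CO 148 sts.

13 / 4 = 3.25 sts per inch.
46 × 3.25 = 149.50 sts.
Nearest multiple of 4: 148.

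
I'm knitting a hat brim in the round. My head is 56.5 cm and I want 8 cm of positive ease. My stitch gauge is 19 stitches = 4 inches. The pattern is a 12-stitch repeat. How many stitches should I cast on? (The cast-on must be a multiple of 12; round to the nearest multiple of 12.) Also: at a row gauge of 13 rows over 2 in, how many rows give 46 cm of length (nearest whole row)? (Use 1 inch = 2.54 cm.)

Cast on 120 stitches; work 118 rows.

Finished = 56.5 + 8 = 64.5 cm.
64.5 cm × 1/2.54 = 25.39 inches.
19/4 = 4.75 sts per in; 25.39 × 4.75 = 120.62 sts.
Nearest multiple of 12 → 120.
46 cm = 18.11 inches; × 6.5 = 117.72 → 118 rows.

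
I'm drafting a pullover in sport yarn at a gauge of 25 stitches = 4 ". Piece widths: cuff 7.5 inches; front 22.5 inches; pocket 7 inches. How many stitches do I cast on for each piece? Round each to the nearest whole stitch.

Rate = 25/4 = 6.25 sts per in.
cuff: 7.5 × 6.25 = 46.88 → 47.
front: 22.5 × 6.25 = 140.62 → 141.
pocket: 7 × 6.25 = 43.75 → 44.

cuff 47; front 141; pocket 44.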